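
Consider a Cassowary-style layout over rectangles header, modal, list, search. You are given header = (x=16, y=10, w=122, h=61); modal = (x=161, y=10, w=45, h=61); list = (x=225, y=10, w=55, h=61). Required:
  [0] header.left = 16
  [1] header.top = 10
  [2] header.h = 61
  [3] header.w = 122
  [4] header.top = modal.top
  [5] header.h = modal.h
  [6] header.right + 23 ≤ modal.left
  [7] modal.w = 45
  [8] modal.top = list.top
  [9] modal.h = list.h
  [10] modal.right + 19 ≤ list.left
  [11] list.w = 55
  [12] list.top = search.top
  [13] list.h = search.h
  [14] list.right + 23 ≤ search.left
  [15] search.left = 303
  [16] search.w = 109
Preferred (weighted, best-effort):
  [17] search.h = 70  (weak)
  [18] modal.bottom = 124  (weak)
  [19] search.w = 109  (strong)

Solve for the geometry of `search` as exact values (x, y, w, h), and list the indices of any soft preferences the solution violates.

search = (x=303, y=10, w=109, h=61)
violated soft preferences: 17, 18

1. search.y = 10  [list.top = search.top]
2. search.h = 61  [list.h = search.h]
3. search.x = 303  [search.left = 303]
4. search.w = 109  [search.w = 109]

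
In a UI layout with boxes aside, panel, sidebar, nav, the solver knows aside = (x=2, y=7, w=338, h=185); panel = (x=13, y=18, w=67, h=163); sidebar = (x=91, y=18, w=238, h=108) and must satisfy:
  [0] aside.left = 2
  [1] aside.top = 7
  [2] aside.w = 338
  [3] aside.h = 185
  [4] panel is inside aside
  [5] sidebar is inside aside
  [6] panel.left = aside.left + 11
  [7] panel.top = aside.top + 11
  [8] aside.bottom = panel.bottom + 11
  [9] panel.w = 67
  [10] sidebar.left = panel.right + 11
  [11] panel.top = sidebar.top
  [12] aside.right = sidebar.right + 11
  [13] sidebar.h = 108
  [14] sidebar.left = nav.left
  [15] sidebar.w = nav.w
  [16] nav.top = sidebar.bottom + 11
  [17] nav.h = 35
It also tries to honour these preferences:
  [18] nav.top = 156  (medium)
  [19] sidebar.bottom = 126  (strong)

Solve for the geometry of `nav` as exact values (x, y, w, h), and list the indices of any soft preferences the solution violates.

nav = (x=91, y=137, w=238, h=35)
violated soft preferences: 18

1. nav.x = 91  [sidebar.left = nav.left]
2. nav.w = 238  [sidebar.w = nav.w]
3. nav.y = 137  [nav.top = sidebar.bottom + 11]
4. nav.h = 35  [nav.h = 35]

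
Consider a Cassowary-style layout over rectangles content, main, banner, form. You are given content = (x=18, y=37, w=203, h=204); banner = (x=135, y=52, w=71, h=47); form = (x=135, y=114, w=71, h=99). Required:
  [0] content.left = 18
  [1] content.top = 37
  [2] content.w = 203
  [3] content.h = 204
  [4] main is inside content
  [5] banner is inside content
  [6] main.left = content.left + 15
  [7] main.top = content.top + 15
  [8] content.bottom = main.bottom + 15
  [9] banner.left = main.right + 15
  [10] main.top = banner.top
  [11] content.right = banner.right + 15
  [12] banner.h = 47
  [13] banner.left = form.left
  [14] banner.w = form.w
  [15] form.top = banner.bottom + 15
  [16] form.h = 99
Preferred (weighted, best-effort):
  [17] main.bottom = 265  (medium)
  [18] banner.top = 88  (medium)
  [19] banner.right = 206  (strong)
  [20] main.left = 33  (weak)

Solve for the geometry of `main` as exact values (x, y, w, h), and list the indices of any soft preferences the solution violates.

main = (x=33, y=52, w=87, h=174)
violated soft preferences: 17, 18

1. main.x = 33  [main.left = content.left + 15]
2. main.y = 52  [main.top = content.top + 15]
3. main.h = 174  [content.bottom = main.bottom + 15]
4. main.w = 87  [banner.left = main.right + 15]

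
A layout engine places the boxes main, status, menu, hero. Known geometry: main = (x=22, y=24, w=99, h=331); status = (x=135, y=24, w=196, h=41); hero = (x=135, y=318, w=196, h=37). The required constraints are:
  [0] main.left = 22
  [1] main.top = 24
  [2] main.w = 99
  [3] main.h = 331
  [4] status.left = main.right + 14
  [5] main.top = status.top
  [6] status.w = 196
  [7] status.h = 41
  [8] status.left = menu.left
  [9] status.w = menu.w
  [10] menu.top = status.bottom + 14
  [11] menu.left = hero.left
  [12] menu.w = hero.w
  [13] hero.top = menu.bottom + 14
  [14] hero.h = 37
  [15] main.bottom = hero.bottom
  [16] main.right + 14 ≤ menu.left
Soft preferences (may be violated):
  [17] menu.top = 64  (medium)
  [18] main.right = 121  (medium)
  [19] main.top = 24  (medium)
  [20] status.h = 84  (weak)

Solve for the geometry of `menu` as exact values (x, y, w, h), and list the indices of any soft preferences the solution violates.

1. menu.x = 135  [status.left = menu.left]
2. menu.w = 196  [status.w = menu.w]
3. menu.y = 79  [menu.top = status.bottom + 14]
4. menu.h = 225  [hero.top = menu.bottom + 14]

menu = (x=135, y=79, w=196, h=225)
violated soft preferences: 17, 20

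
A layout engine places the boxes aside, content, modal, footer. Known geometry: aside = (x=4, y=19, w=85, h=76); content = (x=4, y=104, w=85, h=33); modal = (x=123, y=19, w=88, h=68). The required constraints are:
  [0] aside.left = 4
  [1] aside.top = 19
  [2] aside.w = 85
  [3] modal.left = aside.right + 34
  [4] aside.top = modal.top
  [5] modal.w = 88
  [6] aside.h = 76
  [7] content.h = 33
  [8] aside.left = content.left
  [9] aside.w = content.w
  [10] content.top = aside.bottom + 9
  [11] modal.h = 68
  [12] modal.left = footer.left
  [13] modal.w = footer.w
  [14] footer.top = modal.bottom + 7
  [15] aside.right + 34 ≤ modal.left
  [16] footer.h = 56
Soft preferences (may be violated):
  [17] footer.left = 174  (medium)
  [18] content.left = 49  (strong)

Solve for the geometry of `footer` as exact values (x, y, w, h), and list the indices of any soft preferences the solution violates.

1. footer.x = 123  [modal.left = footer.left]
2. footer.w = 88  [modal.w = footer.w]
3. footer.y = 94  [footer.top = modal.bottom + 7]
4. footer.h = 56  [footer.h = 56]

footer = (x=123, y=94, w=88, h=56)
violated soft preferences: 17, 18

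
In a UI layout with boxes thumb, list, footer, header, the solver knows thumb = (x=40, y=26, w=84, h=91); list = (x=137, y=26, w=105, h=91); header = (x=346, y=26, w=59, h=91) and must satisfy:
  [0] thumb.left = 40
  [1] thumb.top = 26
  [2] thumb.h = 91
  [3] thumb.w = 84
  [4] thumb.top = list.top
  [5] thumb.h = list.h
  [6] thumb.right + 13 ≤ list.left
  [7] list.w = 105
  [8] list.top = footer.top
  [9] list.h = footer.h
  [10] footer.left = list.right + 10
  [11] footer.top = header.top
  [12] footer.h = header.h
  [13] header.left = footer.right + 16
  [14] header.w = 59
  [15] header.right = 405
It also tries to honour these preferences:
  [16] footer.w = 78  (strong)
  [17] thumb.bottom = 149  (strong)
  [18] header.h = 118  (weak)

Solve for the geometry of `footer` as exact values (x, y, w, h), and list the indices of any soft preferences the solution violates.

footer = (x=252, y=26, w=78, h=91)
violated soft preferences: 17, 18

1. footer.y = 26  [list.top = footer.top]
2. footer.h = 91  [list.h = footer.h]
3. footer.x = 252  [footer.left = list.right + 10]
4. footer.w = 78  [header.left = footer.right + 16]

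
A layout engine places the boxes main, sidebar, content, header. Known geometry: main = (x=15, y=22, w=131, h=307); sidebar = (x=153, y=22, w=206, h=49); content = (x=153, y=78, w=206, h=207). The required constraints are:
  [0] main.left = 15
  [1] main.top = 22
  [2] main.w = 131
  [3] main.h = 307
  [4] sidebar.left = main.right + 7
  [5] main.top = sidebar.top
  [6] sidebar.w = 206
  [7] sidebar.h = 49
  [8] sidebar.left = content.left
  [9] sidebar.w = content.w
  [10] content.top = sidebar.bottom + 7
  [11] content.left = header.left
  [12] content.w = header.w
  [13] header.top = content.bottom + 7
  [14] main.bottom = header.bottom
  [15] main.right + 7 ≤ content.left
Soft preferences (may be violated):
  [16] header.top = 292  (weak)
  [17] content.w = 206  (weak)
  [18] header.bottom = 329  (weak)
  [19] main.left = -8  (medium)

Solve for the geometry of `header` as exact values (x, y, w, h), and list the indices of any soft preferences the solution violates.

header = (x=153, y=292, w=206, h=37)
violated soft preferences: 19

1. header.x = 153  [content.left = header.left]
2. header.w = 206  [content.w = header.w]
3. header.y = 292  [header.top = content.bottom + 7]
4. header.h = 37  [main.bottom = header.bottom]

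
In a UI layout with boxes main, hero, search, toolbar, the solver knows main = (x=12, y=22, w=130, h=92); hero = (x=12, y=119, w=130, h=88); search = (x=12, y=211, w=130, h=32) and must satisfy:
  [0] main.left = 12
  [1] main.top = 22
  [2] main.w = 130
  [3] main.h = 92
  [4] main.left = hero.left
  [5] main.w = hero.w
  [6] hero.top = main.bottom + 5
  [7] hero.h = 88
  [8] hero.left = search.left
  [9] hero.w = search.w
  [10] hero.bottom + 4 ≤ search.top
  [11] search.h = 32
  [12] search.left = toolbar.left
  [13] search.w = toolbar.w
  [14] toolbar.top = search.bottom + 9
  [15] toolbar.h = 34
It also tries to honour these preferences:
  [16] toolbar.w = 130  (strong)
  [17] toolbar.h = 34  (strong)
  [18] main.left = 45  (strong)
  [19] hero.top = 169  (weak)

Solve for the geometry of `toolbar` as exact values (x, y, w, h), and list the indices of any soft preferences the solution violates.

toolbar = (x=12, y=252, w=130, h=34)
violated soft preferences: 18, 19

1. toolbar.x = 12  [search.left = toolbar.left]
2. toolbar.w = 130  [search.w = toolbar.w]
3. toolbar.y = 252  [toolbar.top = search.bottom + 9]
4. toolbar.h = 34  [toolbar.h = 34]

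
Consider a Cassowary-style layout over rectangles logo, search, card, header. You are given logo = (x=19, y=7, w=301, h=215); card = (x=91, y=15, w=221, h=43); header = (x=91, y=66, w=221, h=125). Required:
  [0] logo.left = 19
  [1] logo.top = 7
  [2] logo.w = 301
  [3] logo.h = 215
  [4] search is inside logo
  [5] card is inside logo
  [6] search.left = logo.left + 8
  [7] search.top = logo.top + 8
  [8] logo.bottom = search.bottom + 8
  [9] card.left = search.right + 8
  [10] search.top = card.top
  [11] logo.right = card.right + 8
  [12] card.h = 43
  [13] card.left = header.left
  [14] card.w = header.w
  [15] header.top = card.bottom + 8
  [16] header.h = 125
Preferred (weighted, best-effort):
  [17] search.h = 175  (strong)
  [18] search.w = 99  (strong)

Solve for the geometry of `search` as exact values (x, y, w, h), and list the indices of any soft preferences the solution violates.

search = (x=27, y=15, w=56, h=199)
violated soft preferences: 17, 18

1. search.x = 27  [search.left = logo.left + 8]
2. search.y = 15  [search.top = logo.top + 8]
3. search.h = 199  [logo.bottom = search.bottom + 8]
4. search.w = 56  [card.left = search.right + 8]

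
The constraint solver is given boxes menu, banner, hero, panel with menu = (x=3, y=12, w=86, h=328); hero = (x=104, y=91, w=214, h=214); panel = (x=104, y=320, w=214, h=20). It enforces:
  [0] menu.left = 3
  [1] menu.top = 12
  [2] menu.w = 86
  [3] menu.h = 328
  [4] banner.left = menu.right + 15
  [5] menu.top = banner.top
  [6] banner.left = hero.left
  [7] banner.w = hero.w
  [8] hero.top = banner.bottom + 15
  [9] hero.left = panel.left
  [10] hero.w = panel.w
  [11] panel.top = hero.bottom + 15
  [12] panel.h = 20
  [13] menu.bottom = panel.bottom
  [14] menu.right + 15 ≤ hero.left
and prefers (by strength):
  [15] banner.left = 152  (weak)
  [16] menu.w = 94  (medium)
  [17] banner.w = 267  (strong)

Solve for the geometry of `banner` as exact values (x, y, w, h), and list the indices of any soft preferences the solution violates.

banner = (x=104, y=12, w=214, h=64)
violated soft preferences: 15, 16, 17

1. banner.x = 104  [banner.left = menu.right + 15]
2. banner.y = 12  [menu.top = banner.top]
3. banner.w = 214  [banner.w = hero.w]
4. banner.h = 64  [hero.top = banner.bottom + 15]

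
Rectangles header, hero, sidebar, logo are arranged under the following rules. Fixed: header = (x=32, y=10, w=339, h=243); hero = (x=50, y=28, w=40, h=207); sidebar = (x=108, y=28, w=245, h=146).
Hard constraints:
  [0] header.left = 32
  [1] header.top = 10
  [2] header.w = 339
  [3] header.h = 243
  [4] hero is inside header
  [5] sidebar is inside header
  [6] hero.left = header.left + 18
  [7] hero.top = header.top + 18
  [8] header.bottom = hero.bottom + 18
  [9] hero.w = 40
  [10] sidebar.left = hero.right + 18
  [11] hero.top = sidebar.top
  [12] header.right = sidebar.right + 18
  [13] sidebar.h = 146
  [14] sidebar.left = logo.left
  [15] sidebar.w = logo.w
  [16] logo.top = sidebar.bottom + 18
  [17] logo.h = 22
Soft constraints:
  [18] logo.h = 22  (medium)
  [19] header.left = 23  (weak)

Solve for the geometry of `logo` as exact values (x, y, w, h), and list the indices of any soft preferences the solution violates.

logo = (x=108, y=192, w=245, h=22)
violated soft preferences: 19

1. logo.x = 108  [sidebar.left = logo.left]
2. logo.w = 245  [sidebar.w = logo.w]
3. logo.y = 192  [logo.top = sidebar.bottom + 18]
4. logo.h = 22  [logo.h = 22]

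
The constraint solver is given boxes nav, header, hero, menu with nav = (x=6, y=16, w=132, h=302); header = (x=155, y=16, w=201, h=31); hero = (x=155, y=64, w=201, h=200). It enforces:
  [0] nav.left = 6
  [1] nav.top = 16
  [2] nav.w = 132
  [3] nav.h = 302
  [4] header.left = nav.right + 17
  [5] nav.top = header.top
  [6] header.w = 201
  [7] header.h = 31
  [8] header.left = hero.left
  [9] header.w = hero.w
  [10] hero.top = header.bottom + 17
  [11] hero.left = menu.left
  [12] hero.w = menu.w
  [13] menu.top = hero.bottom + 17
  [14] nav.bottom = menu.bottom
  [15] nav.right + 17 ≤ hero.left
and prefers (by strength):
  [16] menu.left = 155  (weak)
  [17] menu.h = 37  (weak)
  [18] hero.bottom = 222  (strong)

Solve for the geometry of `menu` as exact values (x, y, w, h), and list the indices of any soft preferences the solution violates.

menu = (x=155, y=281, w=201, h=37)
violated soft preferences: 18

1. menu.x = 155  [hero.left = menu.left]
2. menu.w = 201  [hero.w = menu.w]
3. menu.y = 281  [menu.top = hero.bottom + 17]
4. menu.h = 37  [nav.bottom = menu.bottom]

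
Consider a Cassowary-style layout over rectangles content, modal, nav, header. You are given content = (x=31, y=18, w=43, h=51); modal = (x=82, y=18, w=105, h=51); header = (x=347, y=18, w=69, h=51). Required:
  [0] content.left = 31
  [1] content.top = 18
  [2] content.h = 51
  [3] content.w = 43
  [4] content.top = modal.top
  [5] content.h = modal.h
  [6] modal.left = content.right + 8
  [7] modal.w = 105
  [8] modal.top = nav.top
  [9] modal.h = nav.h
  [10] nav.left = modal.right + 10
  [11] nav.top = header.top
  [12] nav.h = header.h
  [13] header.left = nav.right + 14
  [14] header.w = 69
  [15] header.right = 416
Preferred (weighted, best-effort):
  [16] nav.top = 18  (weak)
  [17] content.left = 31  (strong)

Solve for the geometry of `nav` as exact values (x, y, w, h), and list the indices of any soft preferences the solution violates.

nav = (x=197, y=18, w=136, h=51)
violated soft preferences: none

1. nav.y = 18  [modal.top = nav.top]
2. nav.h = 51  [modal.h = nav.h]
3. nav.x = 197  [nav.left = modal.right + 10]
4. nav.w = 136  [header.left = nav.right + 14]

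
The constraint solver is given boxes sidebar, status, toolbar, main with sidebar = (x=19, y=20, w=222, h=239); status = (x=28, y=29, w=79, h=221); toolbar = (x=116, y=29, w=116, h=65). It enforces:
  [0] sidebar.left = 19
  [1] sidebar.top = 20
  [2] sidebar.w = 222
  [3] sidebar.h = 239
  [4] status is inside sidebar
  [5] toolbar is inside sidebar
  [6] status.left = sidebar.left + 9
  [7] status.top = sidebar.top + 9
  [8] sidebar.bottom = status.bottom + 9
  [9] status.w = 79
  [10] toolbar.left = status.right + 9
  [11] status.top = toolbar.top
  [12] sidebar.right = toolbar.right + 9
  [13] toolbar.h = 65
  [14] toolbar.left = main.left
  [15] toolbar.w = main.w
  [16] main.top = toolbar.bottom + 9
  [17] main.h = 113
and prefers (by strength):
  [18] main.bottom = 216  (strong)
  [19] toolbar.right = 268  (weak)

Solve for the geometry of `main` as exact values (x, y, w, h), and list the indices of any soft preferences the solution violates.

1. main.x = 116  [toolbar.left = main.left]
2. main.w = 116  [toolbar.w = main.w]
3. main.y = 103  [main.top = toolbar.bottom + 9]
4. main.h = 113  [main.h = 113]

main = (x=116, y=103, w=116, h=113)
violated soft preferences: 19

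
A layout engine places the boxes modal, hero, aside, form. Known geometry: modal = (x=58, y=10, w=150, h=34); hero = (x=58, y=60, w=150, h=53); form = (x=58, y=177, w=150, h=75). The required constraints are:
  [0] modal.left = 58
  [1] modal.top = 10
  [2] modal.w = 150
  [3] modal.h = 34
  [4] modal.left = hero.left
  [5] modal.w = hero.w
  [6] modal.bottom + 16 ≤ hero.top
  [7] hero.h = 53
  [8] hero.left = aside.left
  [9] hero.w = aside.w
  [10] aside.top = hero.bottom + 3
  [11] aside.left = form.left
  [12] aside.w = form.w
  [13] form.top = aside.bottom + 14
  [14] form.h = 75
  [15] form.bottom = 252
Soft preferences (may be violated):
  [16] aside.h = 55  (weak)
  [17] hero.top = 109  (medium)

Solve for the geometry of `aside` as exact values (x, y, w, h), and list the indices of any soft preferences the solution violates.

aside = (x=58, y=116, w=150, h=47)
violated soft preferences: 16, 17

1. aside.x = 58  [hero.left = aside.left]
2. aside.w = 150  [hero.w = aside.w]
3. aside.y = 116  [aside.top = hero.bottom + 3]
4. aside.h = 47  [form.top = aside.bottom + 14]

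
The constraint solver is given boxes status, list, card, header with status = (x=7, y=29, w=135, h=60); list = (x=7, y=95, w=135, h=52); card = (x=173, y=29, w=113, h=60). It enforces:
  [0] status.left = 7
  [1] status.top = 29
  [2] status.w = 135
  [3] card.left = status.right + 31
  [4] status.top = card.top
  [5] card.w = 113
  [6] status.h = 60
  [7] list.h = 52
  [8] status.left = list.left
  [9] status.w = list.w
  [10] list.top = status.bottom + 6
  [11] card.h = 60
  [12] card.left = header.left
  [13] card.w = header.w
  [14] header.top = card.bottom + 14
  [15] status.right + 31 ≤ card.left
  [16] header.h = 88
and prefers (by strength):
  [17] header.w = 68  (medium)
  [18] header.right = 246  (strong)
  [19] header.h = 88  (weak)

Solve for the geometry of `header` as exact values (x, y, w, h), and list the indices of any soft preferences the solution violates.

1. header.x = 173  [card.left = header.left]
2. header.w = 113  [card.w = header.w]
3. header.y = 103  [header.top = card.bottom + 14]
4. header.h = 88  [header.h = 88]

header = (x=173, y=103, w=113, h=88)
violated soft preferences: 17, 18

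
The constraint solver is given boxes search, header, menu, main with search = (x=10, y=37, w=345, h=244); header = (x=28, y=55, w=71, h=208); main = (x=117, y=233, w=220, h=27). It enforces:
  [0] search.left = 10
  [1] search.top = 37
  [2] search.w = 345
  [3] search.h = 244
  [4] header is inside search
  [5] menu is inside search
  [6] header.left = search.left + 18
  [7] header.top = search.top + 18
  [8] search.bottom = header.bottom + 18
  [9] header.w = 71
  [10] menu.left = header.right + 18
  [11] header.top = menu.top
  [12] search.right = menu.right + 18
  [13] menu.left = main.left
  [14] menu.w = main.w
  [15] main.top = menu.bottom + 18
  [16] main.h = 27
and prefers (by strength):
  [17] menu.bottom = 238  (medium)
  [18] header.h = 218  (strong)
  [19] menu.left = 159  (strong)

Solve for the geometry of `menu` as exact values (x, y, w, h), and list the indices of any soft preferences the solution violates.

1. menu.x = 117  [menu.left = header.right + 18]
2. menu.y = 55  [header.top = menu.top]
3. menu.w = 220  [search.right = menu.right + 18]
4. menu.h = 160  [main.top = menu.bottom + 18]

menu = (x=117, y=55, w=220, h=160)
violated soft preferences: 17, 18, 19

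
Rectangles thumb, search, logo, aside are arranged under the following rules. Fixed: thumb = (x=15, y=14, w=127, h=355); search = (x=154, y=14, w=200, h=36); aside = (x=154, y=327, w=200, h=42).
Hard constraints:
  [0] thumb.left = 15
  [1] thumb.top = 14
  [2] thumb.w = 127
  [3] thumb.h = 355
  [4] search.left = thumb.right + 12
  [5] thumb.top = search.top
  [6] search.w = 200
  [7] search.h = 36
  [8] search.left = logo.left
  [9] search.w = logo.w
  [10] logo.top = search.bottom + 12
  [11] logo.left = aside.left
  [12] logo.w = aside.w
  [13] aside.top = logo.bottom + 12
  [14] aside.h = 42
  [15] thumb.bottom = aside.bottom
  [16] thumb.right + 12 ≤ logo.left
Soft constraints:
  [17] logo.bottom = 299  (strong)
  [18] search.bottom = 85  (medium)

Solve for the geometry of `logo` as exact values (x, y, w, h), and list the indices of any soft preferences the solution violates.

logo = (x=154, y=62, w=200, h=253)
violated soft preferences: 17, 18

1. logo.x = 154  [search.left = logo.left]
2. logo.w = 200  [search.w = logo.w]
3. logo.y = 62  [logo.top = search.bottom + 12]
4. logo.h = 253  [aside.top = logo.bottom + 12]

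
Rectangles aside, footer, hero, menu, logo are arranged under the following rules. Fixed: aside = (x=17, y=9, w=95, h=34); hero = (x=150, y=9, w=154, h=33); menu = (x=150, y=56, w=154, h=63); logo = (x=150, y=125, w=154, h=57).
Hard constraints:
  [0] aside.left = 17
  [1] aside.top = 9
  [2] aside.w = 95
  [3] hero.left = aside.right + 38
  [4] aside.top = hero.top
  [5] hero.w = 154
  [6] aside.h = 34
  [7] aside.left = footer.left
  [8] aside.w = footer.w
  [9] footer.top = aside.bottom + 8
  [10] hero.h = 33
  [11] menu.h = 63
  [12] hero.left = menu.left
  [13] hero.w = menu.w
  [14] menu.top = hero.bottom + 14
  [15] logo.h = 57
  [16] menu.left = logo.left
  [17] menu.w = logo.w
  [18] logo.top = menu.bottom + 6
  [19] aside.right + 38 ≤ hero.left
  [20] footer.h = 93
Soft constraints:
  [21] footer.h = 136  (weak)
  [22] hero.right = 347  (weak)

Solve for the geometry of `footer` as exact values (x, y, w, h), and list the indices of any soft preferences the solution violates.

footer = (x=17, y=51, w=95, h=93)
violated soft preferences: 21, 22

1. footer.x = 17  [aside.left = footer.left]
2. footer.w = 95  [aside.w = footer.w]
3. footer.y = 51  [footer.top = aside.bottom + 8]
4. footer.h = 93  [footer.h = 93]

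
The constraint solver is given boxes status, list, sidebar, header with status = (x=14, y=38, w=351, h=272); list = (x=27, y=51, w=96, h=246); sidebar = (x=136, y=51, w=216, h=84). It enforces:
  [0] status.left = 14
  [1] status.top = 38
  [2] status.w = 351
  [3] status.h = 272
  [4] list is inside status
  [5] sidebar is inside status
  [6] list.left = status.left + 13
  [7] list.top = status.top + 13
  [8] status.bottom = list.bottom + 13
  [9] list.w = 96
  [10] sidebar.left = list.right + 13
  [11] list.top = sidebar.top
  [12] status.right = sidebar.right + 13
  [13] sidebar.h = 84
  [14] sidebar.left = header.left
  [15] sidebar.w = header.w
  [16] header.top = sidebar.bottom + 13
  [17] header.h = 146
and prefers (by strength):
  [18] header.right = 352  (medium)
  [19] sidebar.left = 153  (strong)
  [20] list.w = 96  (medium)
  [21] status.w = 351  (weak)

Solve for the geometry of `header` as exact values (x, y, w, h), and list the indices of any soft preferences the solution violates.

1. header.x = 136  [sidebar.left = header.left]
2. header.w = 216  [sidebar.w = header.w]
3. header.y = 148  [header.top = sidebar.bottom + 13]
4. header.h = 146  [header.h = 146]

header = (x=136, y=148, w=216, h=146)
violated soft preferences: 19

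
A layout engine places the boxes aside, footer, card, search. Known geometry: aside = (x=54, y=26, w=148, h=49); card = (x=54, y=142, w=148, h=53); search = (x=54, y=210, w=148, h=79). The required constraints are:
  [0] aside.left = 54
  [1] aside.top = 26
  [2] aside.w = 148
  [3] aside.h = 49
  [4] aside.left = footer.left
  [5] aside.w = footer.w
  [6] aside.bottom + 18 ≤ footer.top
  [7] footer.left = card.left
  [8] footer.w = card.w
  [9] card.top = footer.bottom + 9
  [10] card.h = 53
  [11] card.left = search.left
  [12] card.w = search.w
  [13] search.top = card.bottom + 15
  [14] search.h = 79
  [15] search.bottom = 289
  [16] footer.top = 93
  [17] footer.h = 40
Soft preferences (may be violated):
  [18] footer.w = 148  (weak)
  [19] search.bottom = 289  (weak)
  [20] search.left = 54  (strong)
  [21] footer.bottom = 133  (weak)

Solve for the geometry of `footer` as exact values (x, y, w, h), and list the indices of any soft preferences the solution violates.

1. footer.x = 54  [aside.left = footer.left]
2. footer.w = 148  [aside.w = footer.w]
3. footer.y = 93  [footer.top = 93]
4. footer.h = 40  [footer.h = 40]

footer = (x=54, y=93, w=148, h=40)
violated soft preferences: none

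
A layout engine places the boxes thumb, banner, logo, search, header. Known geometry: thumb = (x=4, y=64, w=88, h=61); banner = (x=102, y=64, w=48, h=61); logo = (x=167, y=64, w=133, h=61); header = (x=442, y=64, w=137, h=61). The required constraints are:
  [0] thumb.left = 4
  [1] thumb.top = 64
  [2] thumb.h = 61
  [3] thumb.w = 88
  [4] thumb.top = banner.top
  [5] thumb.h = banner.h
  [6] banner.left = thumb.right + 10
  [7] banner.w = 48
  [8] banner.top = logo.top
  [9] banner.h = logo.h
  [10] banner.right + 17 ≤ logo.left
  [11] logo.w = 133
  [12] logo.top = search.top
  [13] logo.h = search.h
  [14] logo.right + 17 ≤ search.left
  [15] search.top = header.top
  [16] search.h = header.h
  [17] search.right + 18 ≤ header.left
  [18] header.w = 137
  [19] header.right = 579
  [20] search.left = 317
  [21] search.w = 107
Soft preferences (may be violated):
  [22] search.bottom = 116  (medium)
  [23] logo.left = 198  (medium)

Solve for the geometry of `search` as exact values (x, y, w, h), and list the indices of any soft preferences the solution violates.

1. search.y = 64  [logo.top = search.top]
2. search.h = 61  [logo.h = search.h]
3. search.x = 317  [search.left = 317]
4. search.w = 107  [search.w = 107]

search = (x=317, y=64, w=107, h=61)
violated soft preferences: 22, 23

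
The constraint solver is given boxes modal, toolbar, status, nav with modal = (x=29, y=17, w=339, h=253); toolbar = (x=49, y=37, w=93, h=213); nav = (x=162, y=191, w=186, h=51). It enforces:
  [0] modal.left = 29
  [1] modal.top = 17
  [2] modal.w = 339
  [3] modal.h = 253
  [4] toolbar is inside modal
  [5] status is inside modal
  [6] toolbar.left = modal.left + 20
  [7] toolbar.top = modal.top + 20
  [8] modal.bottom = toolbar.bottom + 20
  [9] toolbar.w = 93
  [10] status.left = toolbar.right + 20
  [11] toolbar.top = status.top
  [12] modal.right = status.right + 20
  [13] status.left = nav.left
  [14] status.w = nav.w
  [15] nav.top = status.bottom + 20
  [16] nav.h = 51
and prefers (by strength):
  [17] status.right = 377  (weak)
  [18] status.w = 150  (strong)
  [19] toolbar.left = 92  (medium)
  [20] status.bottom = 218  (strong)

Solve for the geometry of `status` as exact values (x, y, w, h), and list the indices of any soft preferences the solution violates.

1. status.x = 162  [status.left = toolbar.right + 20]
2. status.y = 37  [toolbar.top = status.top]
3. status.w = 186  [modal.right = status.right + 20]
4. status.h = 134  [nav.top = status.bottom + 20]

status = (x=162, y=37, w=186, h=134)
violated soft preferences: 17, 18, 19, 20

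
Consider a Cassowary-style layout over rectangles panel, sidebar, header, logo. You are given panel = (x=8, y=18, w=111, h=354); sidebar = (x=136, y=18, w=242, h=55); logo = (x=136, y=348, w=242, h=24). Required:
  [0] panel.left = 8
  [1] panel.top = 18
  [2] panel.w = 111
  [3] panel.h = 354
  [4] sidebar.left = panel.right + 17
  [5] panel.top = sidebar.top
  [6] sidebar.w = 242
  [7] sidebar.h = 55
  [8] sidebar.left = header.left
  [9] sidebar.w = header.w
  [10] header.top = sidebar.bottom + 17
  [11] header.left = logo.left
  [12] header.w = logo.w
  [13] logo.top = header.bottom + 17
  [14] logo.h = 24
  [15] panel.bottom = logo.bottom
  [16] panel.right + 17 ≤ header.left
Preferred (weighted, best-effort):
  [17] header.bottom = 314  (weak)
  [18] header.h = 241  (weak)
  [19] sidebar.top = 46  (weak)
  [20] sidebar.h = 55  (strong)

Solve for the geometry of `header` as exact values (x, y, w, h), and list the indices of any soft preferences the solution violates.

header = (x=136, y=90, w=242, h=241)
violated soft preferences: 17, 19

1. header.x = 136  [sidebar.left = header.left]
2. header.w = 242  [sidebar.w = header.w]
3. header.y = 90  [header.top = sidebar.bottom + 17]
4. header.h = 241  [logo.top = header.bottom + 17]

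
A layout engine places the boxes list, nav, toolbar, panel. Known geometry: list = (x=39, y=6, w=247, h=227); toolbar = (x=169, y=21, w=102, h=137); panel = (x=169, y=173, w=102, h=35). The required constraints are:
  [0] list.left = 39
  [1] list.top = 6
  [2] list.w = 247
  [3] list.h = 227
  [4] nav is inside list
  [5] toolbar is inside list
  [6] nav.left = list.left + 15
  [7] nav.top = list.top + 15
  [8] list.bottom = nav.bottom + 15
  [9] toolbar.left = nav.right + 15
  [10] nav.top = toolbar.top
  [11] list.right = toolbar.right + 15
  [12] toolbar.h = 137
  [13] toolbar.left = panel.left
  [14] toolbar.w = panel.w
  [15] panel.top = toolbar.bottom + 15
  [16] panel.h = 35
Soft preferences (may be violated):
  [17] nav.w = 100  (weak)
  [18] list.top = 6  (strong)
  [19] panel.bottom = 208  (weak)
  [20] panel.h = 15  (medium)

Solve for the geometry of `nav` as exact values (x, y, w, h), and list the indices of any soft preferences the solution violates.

1. nav.x = 54  [nav.left = list.left + 15]
2. nav.y = 21  [nav.top = list.top + 15]
3. nav.h = 197  [list.bottom = nav.bottom + 15]
4. nav.w = 100  [toolbar.left = nav.right + 15]

nav = (x=54, y=21, w=100, h=197)
violated soft preferences: 20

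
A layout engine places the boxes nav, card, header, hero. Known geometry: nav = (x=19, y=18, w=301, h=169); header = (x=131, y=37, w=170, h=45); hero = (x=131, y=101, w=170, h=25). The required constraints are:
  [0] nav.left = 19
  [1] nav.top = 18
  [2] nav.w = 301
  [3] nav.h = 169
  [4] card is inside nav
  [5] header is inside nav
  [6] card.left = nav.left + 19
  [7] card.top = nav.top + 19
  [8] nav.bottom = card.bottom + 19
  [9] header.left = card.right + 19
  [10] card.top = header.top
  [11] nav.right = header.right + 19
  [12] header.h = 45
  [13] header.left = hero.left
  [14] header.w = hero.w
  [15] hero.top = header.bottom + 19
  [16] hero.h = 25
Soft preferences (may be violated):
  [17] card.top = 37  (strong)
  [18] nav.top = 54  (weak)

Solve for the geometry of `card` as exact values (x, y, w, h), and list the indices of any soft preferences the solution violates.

1. card.x = 38  [card.left = nav.left + 19]
2. card.y = 37  [card.top = nav.top + 19]
3. card.h = 131  [nav.bottom = card.bottom + 19]
4. card.w = 74  [header.left = card.right + 19]

card = (x=38, y=37, w=74, h=131)
violated soft preferences: 18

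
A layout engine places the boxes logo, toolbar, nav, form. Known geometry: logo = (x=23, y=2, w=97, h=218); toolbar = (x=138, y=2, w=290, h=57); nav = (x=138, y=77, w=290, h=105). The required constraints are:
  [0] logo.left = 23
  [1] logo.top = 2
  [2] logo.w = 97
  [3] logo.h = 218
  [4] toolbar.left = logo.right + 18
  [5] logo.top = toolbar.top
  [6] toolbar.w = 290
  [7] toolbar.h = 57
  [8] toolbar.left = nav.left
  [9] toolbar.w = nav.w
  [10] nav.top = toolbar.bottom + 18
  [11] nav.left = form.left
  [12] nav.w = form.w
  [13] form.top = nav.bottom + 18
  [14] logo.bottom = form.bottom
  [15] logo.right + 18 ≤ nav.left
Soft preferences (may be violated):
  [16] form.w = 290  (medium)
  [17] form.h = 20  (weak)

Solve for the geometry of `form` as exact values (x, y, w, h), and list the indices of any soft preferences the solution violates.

1. form.x = 138  [nav.left = form.left]
2. form.w = 290  [nav.w = form.w]
3. form.y = 200  [form.top = nav.bottom + 18]
4. form.h = 20  [logo.bottom = form.bottom]

form = (x=138, y=200, w=290, h=20)
violated soft preferences: none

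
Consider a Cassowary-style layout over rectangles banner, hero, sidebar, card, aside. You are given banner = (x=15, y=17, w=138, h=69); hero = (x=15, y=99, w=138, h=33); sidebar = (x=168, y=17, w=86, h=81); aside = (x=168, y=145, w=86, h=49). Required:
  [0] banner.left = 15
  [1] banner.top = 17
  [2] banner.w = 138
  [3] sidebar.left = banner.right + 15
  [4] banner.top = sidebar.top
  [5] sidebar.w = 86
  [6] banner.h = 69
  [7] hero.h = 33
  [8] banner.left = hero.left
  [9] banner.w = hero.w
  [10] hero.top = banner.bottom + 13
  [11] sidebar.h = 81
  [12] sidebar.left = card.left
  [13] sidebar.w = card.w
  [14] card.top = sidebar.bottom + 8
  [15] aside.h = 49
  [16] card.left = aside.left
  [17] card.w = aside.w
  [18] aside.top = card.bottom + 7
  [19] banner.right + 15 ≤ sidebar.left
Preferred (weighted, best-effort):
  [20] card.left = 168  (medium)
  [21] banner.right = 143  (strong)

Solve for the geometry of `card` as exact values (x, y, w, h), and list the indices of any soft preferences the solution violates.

1. card.x = 168  [sidebar.left = card.left]
2. card.w = 86  [sidebar.w = card.w]
3. card.y = 106  [card.top = sidebar.bottom + 8]
4. card.h = 32  [aside.top = card.bottom + 7]

card = (x=168, y=106, w=86, h=32)
violated soft preferences: 21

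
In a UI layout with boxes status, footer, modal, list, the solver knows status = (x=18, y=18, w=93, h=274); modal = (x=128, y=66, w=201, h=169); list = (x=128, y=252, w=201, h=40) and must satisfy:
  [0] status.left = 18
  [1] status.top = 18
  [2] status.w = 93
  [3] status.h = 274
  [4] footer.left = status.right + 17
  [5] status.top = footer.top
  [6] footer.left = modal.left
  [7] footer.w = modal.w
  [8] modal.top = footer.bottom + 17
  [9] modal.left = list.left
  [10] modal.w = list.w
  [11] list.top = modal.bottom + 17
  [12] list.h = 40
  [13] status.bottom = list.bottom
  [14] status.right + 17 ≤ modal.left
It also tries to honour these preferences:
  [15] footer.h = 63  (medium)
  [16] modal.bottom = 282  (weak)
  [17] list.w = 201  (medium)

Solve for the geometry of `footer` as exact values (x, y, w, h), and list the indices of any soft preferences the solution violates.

footer = (x=128, y=18, w=201, h=31)
violated soft preferences: 15, 16

1. footer.x = 128  [footer.left = status.right + 17]
2. footer.y = 18  [status.top = footer.top]
3. footer.w = 201  [footer.w = modal.w]
4. footer.h = 31  [modal.top = footer.bottom + 17]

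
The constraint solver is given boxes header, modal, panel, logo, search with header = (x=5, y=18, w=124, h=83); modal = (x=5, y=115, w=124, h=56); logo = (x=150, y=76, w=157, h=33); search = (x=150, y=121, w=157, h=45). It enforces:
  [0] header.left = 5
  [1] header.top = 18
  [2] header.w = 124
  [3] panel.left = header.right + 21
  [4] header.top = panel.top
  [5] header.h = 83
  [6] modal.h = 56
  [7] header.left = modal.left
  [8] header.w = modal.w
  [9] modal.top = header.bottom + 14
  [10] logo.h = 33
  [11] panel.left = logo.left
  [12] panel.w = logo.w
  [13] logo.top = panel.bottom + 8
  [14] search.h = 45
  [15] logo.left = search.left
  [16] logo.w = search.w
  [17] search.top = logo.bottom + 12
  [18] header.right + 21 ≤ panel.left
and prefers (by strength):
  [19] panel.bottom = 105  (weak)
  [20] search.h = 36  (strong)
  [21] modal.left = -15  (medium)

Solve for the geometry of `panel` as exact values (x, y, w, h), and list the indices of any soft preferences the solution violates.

1. panel.x = 150  [panel.left = header.right + 21]
2. panel.y = 18  [header.top = panel.top]
3. panel.w = 157  [panel.w = logo.w]
4. panel.h = 50  [logo.top = panel.bottom + 8]

panel = (x=150, y=18, w=157, h=50)
violated soft preferences: 19, 20, 21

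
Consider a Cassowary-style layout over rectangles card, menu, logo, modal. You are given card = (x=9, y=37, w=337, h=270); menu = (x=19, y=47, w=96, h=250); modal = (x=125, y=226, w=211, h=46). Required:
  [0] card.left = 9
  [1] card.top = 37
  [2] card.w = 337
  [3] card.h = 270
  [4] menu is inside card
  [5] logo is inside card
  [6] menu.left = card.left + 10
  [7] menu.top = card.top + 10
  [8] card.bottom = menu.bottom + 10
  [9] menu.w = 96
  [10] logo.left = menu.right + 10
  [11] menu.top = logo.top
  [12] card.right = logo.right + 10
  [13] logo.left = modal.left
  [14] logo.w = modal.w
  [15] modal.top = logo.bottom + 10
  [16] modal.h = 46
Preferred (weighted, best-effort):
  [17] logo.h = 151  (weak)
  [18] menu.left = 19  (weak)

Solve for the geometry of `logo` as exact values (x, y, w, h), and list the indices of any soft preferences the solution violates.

1. logo.x = 125  [logo.left = menu.right + 10]
2. logo.y = 47  [menu.top = logo.top]
3. logo.w = 211  [card.right = logo.right + 10]
4. logo.h = 169  [modal.top = logo.bottom + 10]

logo = (x=125, y=47, w=211, h=169)
violated soft preferences: 17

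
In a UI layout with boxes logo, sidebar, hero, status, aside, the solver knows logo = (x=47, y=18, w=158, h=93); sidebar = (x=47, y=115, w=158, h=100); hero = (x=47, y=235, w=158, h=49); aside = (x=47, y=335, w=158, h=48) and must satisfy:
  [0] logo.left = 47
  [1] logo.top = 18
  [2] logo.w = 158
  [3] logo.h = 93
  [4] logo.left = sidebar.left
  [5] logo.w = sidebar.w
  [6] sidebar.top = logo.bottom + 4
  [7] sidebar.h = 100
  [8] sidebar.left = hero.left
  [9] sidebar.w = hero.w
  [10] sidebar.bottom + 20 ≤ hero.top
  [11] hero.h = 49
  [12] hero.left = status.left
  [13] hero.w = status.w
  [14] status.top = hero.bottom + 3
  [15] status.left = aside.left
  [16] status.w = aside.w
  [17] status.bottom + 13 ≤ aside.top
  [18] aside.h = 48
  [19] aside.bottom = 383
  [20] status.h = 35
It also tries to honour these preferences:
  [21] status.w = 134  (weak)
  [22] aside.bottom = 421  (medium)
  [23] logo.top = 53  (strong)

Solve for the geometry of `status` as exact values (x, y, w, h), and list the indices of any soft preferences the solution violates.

1. status.x = 47  [hero.left = status.left]
2. status.w = 158  [hero.w = status.w]
3. status.y = 287  [status.top = hero.bottom + 3]
4. status.h = 35  [status.h = 35]

status = (x=47, y=287, w=158, h=35)
violated soft preferences: 21, 22, 23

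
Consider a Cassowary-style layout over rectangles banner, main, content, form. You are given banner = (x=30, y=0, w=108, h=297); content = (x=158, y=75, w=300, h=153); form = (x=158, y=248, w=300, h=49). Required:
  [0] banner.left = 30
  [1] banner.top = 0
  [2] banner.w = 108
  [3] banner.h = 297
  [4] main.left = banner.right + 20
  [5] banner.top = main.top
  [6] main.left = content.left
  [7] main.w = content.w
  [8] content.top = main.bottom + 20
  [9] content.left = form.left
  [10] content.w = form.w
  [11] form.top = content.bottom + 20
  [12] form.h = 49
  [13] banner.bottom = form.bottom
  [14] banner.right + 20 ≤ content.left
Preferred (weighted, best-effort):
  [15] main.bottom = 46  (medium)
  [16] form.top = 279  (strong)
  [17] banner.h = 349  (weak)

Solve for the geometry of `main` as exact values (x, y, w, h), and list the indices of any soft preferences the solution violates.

main = (x=158, y=0, w=300, h=55)
violated soft preferences: 15, 16, 17

1. main.x = 158  [main.left = banner.right + 20]
2. main.y = 0  [banner.top = main.top]
3. main.w = 300  [main.w = content.w]
4. main.h = 55  [content.top = main.bottom + 20]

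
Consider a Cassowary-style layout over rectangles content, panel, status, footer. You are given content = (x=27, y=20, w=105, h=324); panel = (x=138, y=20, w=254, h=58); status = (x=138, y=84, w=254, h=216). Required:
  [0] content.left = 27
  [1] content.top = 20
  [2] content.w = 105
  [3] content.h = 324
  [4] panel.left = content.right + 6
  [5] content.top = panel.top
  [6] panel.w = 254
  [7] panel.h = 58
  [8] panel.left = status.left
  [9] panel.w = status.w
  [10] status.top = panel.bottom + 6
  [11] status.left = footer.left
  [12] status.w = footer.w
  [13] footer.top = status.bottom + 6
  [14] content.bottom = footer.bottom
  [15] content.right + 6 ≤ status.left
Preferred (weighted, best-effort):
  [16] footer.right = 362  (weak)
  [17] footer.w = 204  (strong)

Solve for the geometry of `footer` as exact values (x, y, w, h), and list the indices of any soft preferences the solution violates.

1. footer.x = 138  [status.left = footer.left]
2. footer.w = 254  [status.w = footer.w]
3. footer.y = 306  [footer.top = status.bottom + 6]
4. footer.h = 38  [content.bottom = footer.bottom]

footer = (x=138, y=306, w=254, h=38)
violated soft preferences: 16, 17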